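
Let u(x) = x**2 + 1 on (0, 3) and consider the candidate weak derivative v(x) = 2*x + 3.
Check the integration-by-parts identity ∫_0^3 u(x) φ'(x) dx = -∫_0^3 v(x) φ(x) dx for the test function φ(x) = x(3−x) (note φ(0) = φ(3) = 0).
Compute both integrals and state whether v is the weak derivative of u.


LHS = -27/2, RHS = -27. No, v is not the weak derivative of u.

u(x) = x**2 + 1, classical derivative u'(x) = 2*x.
φ(x) = x(3−x), so φ'(x) = 3 - 2*x.
Note φ(0) = φ(3) = 0, so the boundary term u·φ vanishes.
LHS = ∫_0^3 u(x) φ'(x) dx = ∫_0^3 (-2*x^3 + 3*x^2 - 2*x + 3) dx. Term by term:
  ∫_0^3 -2*x^3 dx = -81/2;  ∫_0^3 3*x^2 dx = 27;  ∫_0^3 -2*x dx = -9;
  ∫_0^3 3 dx = 9.
Sum: -81/2 + 27 − 9 + 9 = -27/2.
So LHS = -27/2.
∫_0^3 v(x) φ(x) dx = ∫_0^3 (-2*x^3 + 3*x^2 + 9*x) dx. Term by term:
  ∫_0^3 -2*x^3 dx = -81/2;  ∫_0^3 3*x^2 dx = 27;  ∫_0^3 9*x dx = 81/2.
Sum: -81/2 + 27 + 81/2 = 27.
So RHS = -∫_0^3 v(x) φ(x) dx = -27.
LHS − RHS = 27/2 ≠ 0, so the identity fails.
(For a valid weak derivative the identity must hold for EVERY test function, in particular this one. The failure shows v is NOT the weak derivative of u.)
Correct weak derivative would be u'(x) = 2*x.


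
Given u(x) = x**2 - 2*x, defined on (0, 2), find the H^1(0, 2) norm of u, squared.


||u||_{H^1}^2 = 56/15

The H^1 norm (squared) on an interval (0, L) is
  ||u||_{H^1}^2 = ∫_0^L u(x)^2 dx + ∫_0^L u'(x)^2 dx.
Compute u'(x) = 2*x - 2.
Then u(x)^2 = x**4 - 4*x**3 + 4*x**2 and u'(x)^2 = 4*x**2 - 8*x + 4.
Integrate each monomial from 0 to 2 using ∫_0^2 c·x^n dx = c·2^(n+1)/(n+1):
  ∫_0^2 u(x)^2 dx = ∫_0^2 (x^4 - 4*x^3 + 4*x^2) dx. Term by term:
    ∫_0^2 x^4 dx = 32/5;  ∫_0^2 -4*x^3 dx = -16;  ∫_0^2 4*x^2 dx = 32/3.
  Sum: 32/5 − 16 + 32/3 = 16/15.
  ∫_0^2 u'(x)^2 dx = ∫_0^2 (4*x^2 - 8*x + 4) dx. Term by term:
    ∫_0^2 4*x^2 dx = 32/3;  ∫_0^2 -8*x dx = -16;  ∫_0^2 4 dx = 8.
  Sum: 32/3 − 16 + 8 = 8/3.
Adding: ||u||_{H^1}^2 = 16/15 + 8/3 = 56/15.


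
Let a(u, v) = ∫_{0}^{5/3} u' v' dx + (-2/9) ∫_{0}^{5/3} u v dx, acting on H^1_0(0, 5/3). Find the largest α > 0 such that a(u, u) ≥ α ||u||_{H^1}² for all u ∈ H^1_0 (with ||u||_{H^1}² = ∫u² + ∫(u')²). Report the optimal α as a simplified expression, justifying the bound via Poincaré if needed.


α = (-50 + 81*π^2)/(9*(25 + 9*π^2))

Coercivity of a(·,·) on H^1_0(0, 5/3) means a(u, u) ≥ α ||u||_{H^1}² for every u ∈ H^1_0.
The interval has length L = 5/3, and Poincaré/coercivity depend only on L. Here a(u, u) = ∫(u')² + (-2/9)·∫u².
Here c = -2/9 < 0 with |c| < (π/L)² = 9*π^2/25, so coercivity still holds. The condition a(u,u) ≥ α||u||_{H^1}² reads (1−α)∫(u')² ≥ (α−c)∫u². Any admissible α is ≤ 1 (rapidly oscillating u have ∫u²/∫(u')² → 0), and α = 1 would force 0 ≥ (1−c)∫u², impossible since c < 1; so 1−α > 0. By the sharp Poincaré inequality on H^1_0 of an interval of length L, ∫(u')² ≥ (π/L)²∫u² with equality for the first sine mode sin(π(x−x₀)/L) (x₀ the left endpoint), so the inequality holds for all u iff (1−α)(π/L)² ≥ α − c, i.e. α ≤ ((π/L)² + c)/((π/L)² + 1) = (1 + c(L/π)²)/(1 + (L/π)²). (Direct route, valid since c ≤ 0: Poincaré gives c∫u² ≥ c(L/π)²∫(u')², so a(u,u) ≥ (1 + c(L/π)²)∫(u')², while ||u||_{H^1}² ≤ (1 + (L/π)²)∫(u')²; dividing yields the same α.) With (π/L)² = 9*π^2/25 and c = -2/9, the largest admissible constant is α = ((π/L)² + c)/((π/L)² + 1).
Simplifying, α = (-50 + 81*π^2)/(9*(25 + 9*π^2)).


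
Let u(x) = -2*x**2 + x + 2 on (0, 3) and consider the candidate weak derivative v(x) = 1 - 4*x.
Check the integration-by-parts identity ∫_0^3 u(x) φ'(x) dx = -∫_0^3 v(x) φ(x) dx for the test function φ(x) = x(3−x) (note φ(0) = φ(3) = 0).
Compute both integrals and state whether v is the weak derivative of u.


LHS = 45/2, RHS = 45/2. Yes, v = u' weakly.

u(x) = -2*x**2 + x + 2, classical derivative u'(x) = 1 - 4*x.
φ(x) = x(3−x), so φ'(x) = 3 - 2*x.
Note φ(0) = φ(3) = 0, so the boundary term u·φ vanishes.
LHS = ∫_0^3 u(x) φ'(x) dx = ∫_0^3 (4*x^3 - 8*x^2 - x + 6) dx. Term by term:
  ∫_0^3 4*x^3 dx = 81;  ∫_0^3 -8*x^2 dx = -72;  ∫_0^3 -x dx = -9/2;
  ∫_0^3 6 dx = 18.
Sum: 81 − 72 − 9/2 + 18 = 45/2.
So LHS = 45/2.
∫_0^3 v(x) φ(x) dx = ∫_0^3 (4*x^3 - 13*x^2 + 3*x) dx. Term by term:
  ∫_0^3 4*x^3 dx = 81;  ∫_0^3 -13*x^2 dx = -117;  ∫_0^3 3*x dx = 27/2.
Sum: 81 − 117 + 27/2 = -45/2.
So RHS = -∫_0^3 v(x) φ(x) dx = 45/2.
LHS = RHS, so the identity holds for this test φ.
Moreover u is smooth here and v(x) = u'(x) = 1 - 4*x pointwise, so the identity holds for every test function. Hence v is the weak derivative of u.


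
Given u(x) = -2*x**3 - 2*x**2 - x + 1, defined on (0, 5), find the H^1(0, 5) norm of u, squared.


||u||_{H^1}^2 = 711220/7

The H^1 norm (squared) on an interval (0, L) is
  ||u||_{H^1}^2 = ∫_0^L u(x)^2 dx + ∫_0^L u'(x)^2 dx.
Compute u'(x) = -6*x**2 - 4*x - 1.
Then u(x)^2 = 4*x**6 + 8*x**5 + 8*x**4 - 3*x**2 - 2*x + 1 and u'(x)^2 = 36*x**4 + 48*x**3 + 28*x**2 + 8*x + 1.
Integrate each monomial from 0 to 5 using ∫_0^5 c·x^n dx = c·5^(n+1)/(n+1):
  ∫_0^5 u(x)^2 dx = ∫_0^5 (4*x^6 + 8*x^5 + 8*x^4 - 3*x^2 - 2*x + 1) dx. Term by term:
    ∫_0^5 4*x^6 dx = 312500/7;  ∫_0^5 8*x^5 dx = 62500/3;  ∫_0^5 8*x^4 dx = 5000;
    ∫_0^5 -3*x^2 dx = -125;  ∫_0^5 -2*x dx = -25;  ∫_0^5 1 dx = 5.
  Sum: 312500/7 + 62500/3 + 5000 − 125 − 25 + 5 = 1476955/21.
  ∫_0^5 u'(x)^2 dx = ∫_0^5 (36*x^4 + 48*x^3 + 28*x^2 + 8*x + 1) dx. Term by term:
    ∫_0^5 36*x^4 dx = 22500;  ∫_0^5 48*x^3 dx = 7500;  ∫_0^5 28*x^2 dx = 3500/3;
    ∫_0^5 8*x dx = 100;  ∫_0^5 1 dx = 5.
  Sum: 22500 + 7500 + 3500/3 + 100 + 5 = 93815/3.
Adding: ||u||_{H^1}^2 = 1476955/21 + 93815/3 = 711220/7.


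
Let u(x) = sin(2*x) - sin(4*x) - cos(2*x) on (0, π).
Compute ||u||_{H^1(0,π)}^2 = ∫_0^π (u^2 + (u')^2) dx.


||u||_{H^1(0,π)}^2 = 27*π/2

u'(x) = 2*sin(2*x) + 2*cos(2*x) - 4*cos(4*x).
Expand u² and (u')² and integrate term by term on (0, π), using: for integers n ≥ 1, ∫_0^π sin²(nx) dx = ∫_0^π cos²(nx) dx = π/2; for n ≠ n', ∫_0^π sin(nx)sin(n'x) dx = ∫_0^π cos(nx)cos(n'x) dx = 0; and by product-to-sum, ∫_0^π sin(nx)cos(n'x) dx = ½∫_0^π [sin((n+n')x) + sin((n−n')x)] dx, which is 0 when n+n' is even and 2n/(n²−n'²) when n+n' is odd (it need not vanish on (0, π)).
  u² squared terms: (-1)²·∫cos(2x)² dx = 1·π/2 = π/2;  (-1)²·∫sin(4x)² dx = 1·π/2 = π/2;  (1)²·∫sin(2x)² dx = 1·π/2 = π/2.
  u² cross terms: 2·(-1)·(-1)·∫cos(2x)·sin(4x) dx = 2·(0) = 0;  2·(-1)·(1)·∫cos(2x)·sin(2x) dx = -2·(0) = 0;  2·(-1)·(1)·∫sin(4x)·sin(2x) dx = -2·(0) = 0.
  So ∫_0^π u² dx = π/2 + π/2 + π/2 + 0 + 0 + 0 = 3*π/2.
  (u')² squared terms: (-4)²·∫cos(4x)² dx = 16·π/2 = 8*π;  (2)²·∫cos(2x)² dx = 4·π/2 = 2*π;  (2)²·∫sin(2x)² dx = 4·π/2 = 2*π.
  (u')² cross terms: 2·(-4)·(2)·∫cos(4x)·cos(2x) dx = -16·(0) = 0;  2·(-4)·(2)·∫cos(4x)·sin(2x) dx = -16·(0) = 0;  2·(2)·(2)·∫cos(2x)·sin(2x) dx = 8·(0) = 0.
  So ∫_0^π (u')² dx = 8*π + 2*π + 2*π + 0 + 0 + 0 = 12*π.
||u||_{H^1}^2 = (3*π/2) + (12*π) = 27*π/2.


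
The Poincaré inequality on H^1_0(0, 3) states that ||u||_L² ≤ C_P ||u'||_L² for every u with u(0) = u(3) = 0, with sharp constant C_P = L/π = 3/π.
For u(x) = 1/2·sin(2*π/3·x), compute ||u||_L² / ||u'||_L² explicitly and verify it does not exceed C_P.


||u||_L² / ||u'||_L² = 3/(2*π) < C_P = 3/π.

u(x) = 1/2·sin(2*π/3·x), so u'(x) = π*cos(2*π*x/3)/3.
Writing u(x) = A·sin(kπx/L) with A = 1/2 and k = 2, use ∫_0^L sin²(kπx/L) dx = L/2 and ∫_0^L cos²(kπx/L) dx = L/2.
u² = 1/4·sin²(2*π/3·x) and (u')² = π^2/9·cos²(2*π/3·x), and each of sin², cos² integrates to L/2 = 3/2 over (0, 3).
∫_0^3 u² dx = 3/8, so ||u||_L² = sqrt(6)/4.
∫_0^3 (u')² dx = π^2/6, so ||u'||_L² = sqrt(6)*π/6.
Ratio ||u||_L² / ||u'||_L² = 3/(2*π).
Sharp Poincaré constant on H^1_0(0, 3) is C_P = L/π = 3/π, achieved by sin(π/3·x).
This is the k = 2 harmonic; the ratio L/(kπ) is strictly less than C_P = L/π, consistent with the sharp inequality ||u||_L² ≤ C_P ||u'||_L².


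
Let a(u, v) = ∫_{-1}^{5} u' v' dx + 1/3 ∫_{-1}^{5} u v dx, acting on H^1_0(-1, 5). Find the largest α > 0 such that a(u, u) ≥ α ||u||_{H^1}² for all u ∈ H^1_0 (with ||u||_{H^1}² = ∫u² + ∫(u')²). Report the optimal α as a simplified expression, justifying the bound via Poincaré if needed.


α = (π^2 + 12)/(π^2 + 36)

Coercivity of a(·,·) on H^1_0(-1, 5) means a(u, u) ≥ α ||u||_{H^1}² for every u ∈ H^1_0.
The interval has length L = 6, and Poincaré/coercivity depend only on L. Here a(u, u) = ∫(u')² + (1/3)·∫u².
Here 0 < c = 1/3 < 1. The condition a(u,u) ≥ α||u||_{H^1}² reads (1−α)∫(u')² ≥ (α−c)∫u². Any admissible α is ≤ 1 (rapidly oscillating u have ∫u²/∫(u')² → 0), and α = 1 would force 0 ≥ (1−c)∫u², impossible since c < 1; so 1−α > 0. By the sharp Poincaré inequality on H^1_0 of an interval of length L, ∫(u')² ≥ (π/L)²∫u² with equality for the first sine mode sin(π(x−x₀)/L) (x₀ the left endpoint), so the inequality holds for all u iff (1−α)(π/L)² ≥ α − c, i.e. α ≤ ((π/L)² + c)/((π/L)² + 1) = (1 + c(L/π)²)/(1 + (L/π)²). With (π/L)² = π^2/36 and c = 1/3, the largest admissible constant is α = ((π/L)² + c)/((π/L)² + 1).
Simplifying, α = (π^2 + 12)/(π^2 + 36).


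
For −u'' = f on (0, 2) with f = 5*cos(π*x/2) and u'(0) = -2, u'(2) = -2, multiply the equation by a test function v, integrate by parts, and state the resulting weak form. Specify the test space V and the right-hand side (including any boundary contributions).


V = H^1(0, 2) (v unrestricted at boundary; u is determined up to an additive constant); weak form: ∫_0^2 u'v' dx = ∫_0^2 (5*cos(π*x/2)) v dx − 2·v(2) + 2·v(0) for all v ∈ V.

Multiply both sides by a test function v and integrate from 0 to 2:
  ∫_0^2 −u''(x) v(x) dx = ∫_0^2 f(x) v(x) dx.
Integrate the LHS by parts once:
  ∫_0^2 −u'' v dx = −[u'(x) v(x)]_0^2 + ∫_0^2 u'(x) v'(x) dx.
Thus ∫_0^2 u'(x) v'(x) dx = ∫_0^2 f(x) v(x) dx + [u'(x) v(x)]_0^2.
Choose V so that boundary terms are either known or forced to vanish.
u has inhomogeneous Neumann u'(0) = -2, u'(2) = -2. [u' v]_0^2 = (-2)·v(2) − (-2)·v(0) = − 2·v(2) + 2·v(0). Take V = H^1(0, 2); boundary term becomes part of RHS.
Weak formulation: find u (satisfying any essential BC) such that ∫_0^2 u'(x) v'(x) dx = ∫_0^2 f v dx − 2·v(2) + 2·v(0) for all v ∈ V (Neumann data are natural BCs: they enter the RHS as boundary terms).
Substituting f(x) = 5*cos(π*x/2), the right-hand side is ∫_0^2 (5*cos(π*x/2)) v dx − 2·v(2) + 2·v(0).
Compatibility check (pure Neumann): taking v ≡ 1 ∈ V gives 0 = ∫_0^2 f dx + (-2) − (-2), i.e. ∫_0^2 f dx must equal u'(0) − u'(2) = 0. Indeed ∫_0^2 (5*cos(π*x/2)) dx = 0, so the data are compatible. The solution is then unique only up to an additive constant (fix it e.g. by requiring ∫_0^2 u dx = 0).


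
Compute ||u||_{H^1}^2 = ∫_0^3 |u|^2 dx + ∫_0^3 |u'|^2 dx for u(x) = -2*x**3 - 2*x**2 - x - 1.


||u||_{H^1}^2 = 204474/35

The H^1 norm (squared) on an interval (0, L) is
  ||u||_{H^1}^2 = ∫_0^L u(x)^2 dx + ∫_0^L u'(x)^2 dx.
Compute u'(x) = -6*x**2 - 4*x - 1.
Then u(x)^2 = 4*x**6 + 8*x**5 + 8*x**4 + 8*x**3 + 5*x**2 + 2*x + 1 and u'(x)^2 = 36*x**4 + 48*x**3 + 28*x**2 + 8*x + 1.
Integrate each monomial from 0 to 3 using ∫_0^3 c·x^n dx = c·3^(n+1)/(n+1):
  ∫_0^3 u(x)^2 dx = ∫_0^3 (4*x^6 + 8*x^5 + 8*x^4 + 8*x^3 + 5*x^2 + 2*x + 1) dx. Term by term:
    ∫_0^3 4*x^6 dx = 8748/7;  ∫_0^3 8*x^5 dx = 972;  ∫_0^3 8*x^4 dx = 1944/5;
    ∫_0^3 8*x^3 dx = 162;  ∫_0^3 5*x^2 dx = 45;  ∫_0^3 2*x dx = 9;
    ∫_0^3 1 dx = 3.
  Sum: 8748/7 + 972 + 1944/5 + 162 + 45 + 9 + 3 = 99033/35.
  ∫_0^3 u'(x)^2 dx = ∫_0^3 (36*x^4 + 48*x^3 + 28*x^2 + 8*x + 1) dx. Term by term:
    ∫_0^3 36*x^4 dx = 8748/5;  ∫_0^3 48*x^3 dx = 972;  ∫_0^3 28*x^2 dx = 252;
    ∫_0^3 8*x dx = 36;  ∫_0^3 1 dx = 3.
  Sum: 8748/5 + 972 + 252 + 36 + 3 = 15063/5.
Adding: ||u||_{H^1}^2 = 99033/35 + 15063/5 = 204474/35.


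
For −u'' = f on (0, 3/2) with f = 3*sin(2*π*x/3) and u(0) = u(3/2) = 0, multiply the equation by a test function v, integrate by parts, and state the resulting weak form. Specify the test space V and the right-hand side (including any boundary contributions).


V = H^1_0(0, 3/2) (so v(0) = v(3/2) = 0); weak form: ∫_0^3/2 u'v' dx = ∫_0^3/2 (3*sin(2*π*x/3)) v dx for all v ∈ V.

Multiply both sides by a test function v and integrate from 0 to 3/2:
  ∫_0^3/2 −u''(x) v(x) dx = ∫_0^3/2 f(x) v(x) dx.
Integrate the LHS by parts once:
  ∫_0^3/2 −u'' v dx = −[u'(x) v(x)]_0^3/2 + ∫_0^3/2 u'(x) v'(x) dx.
Thus ∫_0^3/2 u'(x) v'(x) dx = ∫_0^3/2 f(x) v(x) dx + [u'(x) v(x)]_0^3/2.
Choose V so that boundary terms are either known or forced to vanish.
u is Dirichlet: u(0) = u(3/2) = 0. Let V = H^1_0(0, 3/2); then v(0) = v(3/2) = 0, and [u' v]_0^3/2 = 0.
Weak formulation: find u (satisfying any essential BC) such that ∫_0^3/2 u'(x) v'(x) dx = ∫_0^3/2 f v dx for all v ∈ V.
Substituting f(x) = 3*sin(2*π*x/3), the right-hand side is ∫_0^3/2 (3*sin(2*π*x/3)) v dx.


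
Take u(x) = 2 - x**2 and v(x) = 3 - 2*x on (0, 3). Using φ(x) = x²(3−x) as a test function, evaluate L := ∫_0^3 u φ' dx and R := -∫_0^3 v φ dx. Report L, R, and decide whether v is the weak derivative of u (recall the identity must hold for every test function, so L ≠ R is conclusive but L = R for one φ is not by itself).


LHS = 243/10, RHS = 81/20. No, v is not the weak derivative of u.

u(x) = 2 - x**2, classical derivative u'(x) = -2*x.
φ(x) = x²(3−x), so φ'(x) = 3*x*(2 - x).
Note φ(0) = φ(3) = 0, so the boundary term u·φ vanishes.
LHS = ∫_0^3 u(x) φ'(x) dx = ∫_0^3 (3*x^4 - 6*x^3 - 6*x^2 + 12*x) dx. Term by term:
  ∫_0^3 3*x^4 dx = 729/5;  ∫_0^3 -6*x^3 dx = -243/2;  ∫_0^3 -6*x^2 dx = -54;
  ∫_0^3 12*x dx = 54.
Sum: 729/5 − 243/2 − 54 + 54 = 243/10.
So LHS = 243/10.
∫_0^3 v(x) φ(x) dx = ∫_0^3 (2*x^4 - 9*x^3 + 9*x^2) dx. Term by term:
  ∫_0^3 2*x^4 dx = 486/5;  ∫_0^3 -9*x^3 dx = -729/4;  ∫_0^3 9*x^2 dx = 81.
Sum: 486/5 − 729/4 + 81 = -81/20.
So RHS = -∫_0^3 v(x) φ(x) dx = 81/20.
LHS − RHS = 81/4 ≠ 0, so the identity fails.
(For a valid weak derivative the identity must hold for EVERY test function, in particular this one. The failure shows v is NOT the weak derivative of u.)
Correct weak derivative would be u'(x) = -2*x.


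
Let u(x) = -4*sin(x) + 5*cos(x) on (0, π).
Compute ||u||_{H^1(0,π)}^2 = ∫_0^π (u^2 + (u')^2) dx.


||u||_{H^1(0,π)}^2 = 41*π

u'(x) = -5*sin(x) - 4*cos(x).
Expand u² and (u')² and integrate term by term on (0, π), using: for integers n ≥ 1, ∫_0^π sin²(nx) dx = ∫_0^π cos²(nx) dx = π/2; for n ≠ n', ∫_0^π sin(nx)sin(n'x) dx = ∫_0^π cos(nx)cos(n'x) dx = 0; and by product-to-sum, ∫_0^π sin(nx)cos(n'x) dx = ½∫_0^π [sin((n+n')x) + sin((n−n')x)] dx, which is 0 when n+n' is even and 2n/(n²−n'²) when n+n' is odd (it need not vanish on (0, π)).
  u² squared terms: (-4)²·∫sin(x)² dx = 16·π/2 = 8*π;  (5)²·∫cos(x)² dx = 25·π/2 = 25*π/2.
  u² cross terms: 2·(-4)·(5)·∫sin(x)·cos(x) dx = -40·(0) = 0.
  So ∫_0^π u² dx = 8*π + 25*π/2 + 0 = 41*π/2.
  (u')² squared terms: (-5)²·∫sin(x)² dx = 25·π/2 = 25*π/2;  (-4)²·∫cos(x)² dx = 16·π/2 = 8*π.
  (u')² cross terms: 2·(-5)·(-4)·∫sin(x)·cos(x) dx = 40·(0) = 0.
  So ∫_0^π (u')² dx = 25*π/2 + 8*π + 0 = 41*π/2.
||u||_{H^1}^2 = (41*π/2) + (41*π/2) = 41*π.


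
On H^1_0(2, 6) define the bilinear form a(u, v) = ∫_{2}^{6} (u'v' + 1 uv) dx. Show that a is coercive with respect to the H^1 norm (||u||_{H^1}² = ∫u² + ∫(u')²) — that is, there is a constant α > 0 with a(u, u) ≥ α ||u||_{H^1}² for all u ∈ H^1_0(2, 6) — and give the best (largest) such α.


α = 1

Coercivity of a(·,·) on H^1_0(2, 6) means a(u, u) ≥ α ||u||_{H^1}² for every u ∈ H^1_0.
The interval has length L = 4, and Poincaré/coercivity depend only on L. Here a(u, u) = ∫(u')² + (1)·∫u².
Here c = 1 ≥ 1, so a(u,u) = ∫(u')² + c∫u² ≥ ∫(u')² + ∫u² = ||u||_{H^1}², i.e. α = 1 works. No larger α is possible: a(u,u) ≥ α||u||_{H^1}² means (1−α)∫(u')² ≥ (α−c)∫u², and for the modes u_n = sin(nπ(x−x₀)/L) (x₀ the left endpoint) one has ∫u_n²/∫(u_n')² = (L/(nπ))² → 0, so a(u_n,u_n)/||u_n||_{H^1}² → 1. Hence the optimal constant is α = 1.
Therefore α = 1.


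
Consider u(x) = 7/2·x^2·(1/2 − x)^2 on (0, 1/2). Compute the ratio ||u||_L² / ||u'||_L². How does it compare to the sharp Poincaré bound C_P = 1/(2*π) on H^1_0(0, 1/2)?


||u||_L² / ||u'||_L² = sqrt(3)/12 < C_P = 1/(2*π).

u(x) = 7/2·x^2·(1/2 − x)^2, so u'(x) = 7*x*(2*x - 1)*(4*x - 1)/4.
u(x) = 7/2·x^2·(1/2 − x)^2 vanishes at x = 0 and x = 1/2, so u ∈ H^1_0(0, 1/2). Differentiate via the product rule and integrate the resulting polynomials term by term.
  ∫_0^1/2 u² dx = ∫_0^1/2 (49*x^8/4 - 49*x^7/2 + 147*x^6/8 - 49*x^5/8 + 49*x^4/64) dx. Term by term:
    ∫_0^1/2 49*x^8/4 dx = 49/18432;  ∫_0^1/2 -49*x^7/2 dx = -49/4096;  ∫_0^1/2 147*x^6/8 dx = 21/1024;
    ∫_0^1/2 -49*x^5/8 dx = -49/3072;  ∫_0^1/2 49*x^4/64 dx = 49/10240.
  Sum: 49/18432 − 49/4096 + 21/1024 − 49/3072 + 49/10240 = 7/184320.
  ∫_0^1/2 (u')² dx = ∫_0^1/2 (196*x^6 - 294*x^5 + 637*x^4/4 - 147*x^3/4 + 49*x^2/16) dx. Term by term:
    ∫_0^1/2 196*x^6 dx = 7/32;  ∫_0^1/2 -294*x^5 dx = -49/64;  ∫_0^1/2 637*x^4/4 dx = 637/640;
    ∫_0^1/2 -147*x^3/4 dx = -147/256;  ∫_0^1/2 49*x^2/16 dx = 49/384.
  Sum: 7/32 − 49/64 + 637/640 − 147/256 + 49/384 = 7/3840.
∫_0^1/2 u² dx = 7/184320, so ||u||_L² = sqrt(35)/960.
∫_0^1/2 (u')² dx = 7/3840, so ||u'||_L² = sqrt(105)/240.
Ratio ||u||_L² / ||u'||_L² = sqrt(3)/12.
Sharp Poincaré constant on H^1_0(0, 1/2) is C_P = L/π = 1/(2*π), achieved by sin(2*π·x).
A polynomial bump cannot attain the sharp Poincaré constant (only the first sine eigenfunction does), so the ratio is strictly less than C_P, consistent with ||u||_L² ≤ C_P ||u'||_L².


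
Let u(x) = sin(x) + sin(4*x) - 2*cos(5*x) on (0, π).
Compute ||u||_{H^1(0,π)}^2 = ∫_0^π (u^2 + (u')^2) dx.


||u||_{H^1(0,π)}^2 = 832/9 + 123*π/2

u'(x) = 10*sin(5*x) + cos(x) + 4*cos(4*x).
Expand u² and (u')² and integrate term by term on (0, π), using: for integers n ≥ 1, ∫_0^π sin²(nx) dx = ∫_0^π cos²(nx) dx = π/2; for n ≠ n', ∫_0^π sin(nx)sin(n'x) dx = ∫_0^π cos(nx)cos(n'x) dx = 0; and by product-to-sum, ∫_0^π sin(nx)cos(n'x) dx = ½∫_0^π [sin((n+n')x) + sin((n−n')x)] dx, which is 0 when n+n' is even and 2n/(n²−n'²) when n+n' is odd (it need not vanish on (0, π)).
  u² squared terms: (-2)²·∫cos(5x)² dx = 4·π/2 = 2*π;  (1)²·∫sin(x)² dx = 1·π/2 = π/2;  (1)²·∫sin(4x)² dx = 1·π/2 = π/2.
  u² cross terms: 2·(-2)·(1)·∫cos(5x)·sin(x) dx = -4·(0) = 0;  2·(-2)·(1)·∫cos(5x)·sin(4x) dx = -4·(-8/9) = 32/9;  2·(1)·(1)·∫sin(x)·sin(4x) dx = 2·(0) = 0.
  So ∫_0^π u² dx = 2*π + π/2 + π/2 + 0 + 32/9 + 0 = 32/9 + 3*π.
  (u')² squared terms: (4)²·∫cos(4x)² dx = 16·π/2 = 8*π;  (10)²·∫sin(5x)² dx = 100·π/2 = 50*π;  (1)²·∫cos(x)² dx = 1·π/2 = π/2.
  (u')² cross terms: 2·(4)·(10)·∫cos(4x)·sin(5x) dx = 80·(10/9) = 800/9;  2·(4)·(1)·∫cos(4x)·cos(x) dx = 8·(0) = 0;  2·(10)·(1)·∫sin(5x)·cos(x) dx = 20·(0) = 0.
  So ∫_0^π (u')² dx = 8*π + 50*π + π/2 + 800/9 + 0 + 0 = 800/9 + 117*π/2.
||u||_{H^1}^2 = (32/9 + 3*π) + (800/9 + 117*π/2) = 832/9 + 123*π/2.


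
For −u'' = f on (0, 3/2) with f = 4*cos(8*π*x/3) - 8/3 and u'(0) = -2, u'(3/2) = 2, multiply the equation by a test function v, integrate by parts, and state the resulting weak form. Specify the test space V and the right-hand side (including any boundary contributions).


V = H^1(0, 3/2) (v unrestricted at boundary; u is determined up to an additive constant); weak form: ∫_0^3/2 u'v' dx = ∫_0^3/2 (4*cos(8*π*x/3) - 8/3) v dx + 2·v(3/2) + 2·v(0) for all v ∈ V.

Multiply both sides by a test function v and integrate from 0 to 3/2:
  ∫_0^3/2 −u''(x) v(x) dx = ∫_0^3/2 f(x) v(x) dx.
Integrate the LHS by parts once:
  ∫_0^3/2 −u'' v dx = −[u'(x) v(x)]_0^3/2 + ∫_0^3/2 u'(x) v'(x) dx.
Thus ∫_0^3/2 u'(x) v'(x) dx = ∫_0^3/2 f(x) v(x) dx + [u'(x) v(x)]_0^3/2.
Choose V so that boundary terms are either known or forced to vanish.
u has inhomogeneous Neumann u'(0) = -2, u'(3/2) = 2. [u' v]_0^3/2 = (2)·v(3/2) − (-2)·v(0) = 2·v(3/2) + 2·v(0). Take V = H^1(0, 3/2); boundary term becomes part of RHS.
Weak formulation: find u (satisfying any essential BC) such that ∫_0^3/2 u'(x) v'(x) dx = ∫_0^3/2 f v dx + 2·v(3/2) + 2·v(0) for all v ∈ V (Neumann data are natural BCs: they enter the RHS as boundary terms).
Substituting f(x) = 4*cos(8*π*x/3) - 8/3, the right-hand side is ∫_0^3/2 (4*cos(8*π*x/3) - 8/3) v dx + 2·v(3/2) + 2·v(0).
Compatibility check (pure Neumann): taking v ≡ 1 ∈ V gives 0 = ∫_0^3/2 f dx + (2) − (-2), i.e. ∫_0^3/2 f dx must equal u'(0) − u'(3/2) = -4. Indeed ∫_0^3/2 (4*cos(8*π*x/3) - 8/3) dx = -4, so the data are compatible. The solution is then unique only up to an additive constant (fix it e.g. by requiring ∫_0^3/2 u dx = 0).


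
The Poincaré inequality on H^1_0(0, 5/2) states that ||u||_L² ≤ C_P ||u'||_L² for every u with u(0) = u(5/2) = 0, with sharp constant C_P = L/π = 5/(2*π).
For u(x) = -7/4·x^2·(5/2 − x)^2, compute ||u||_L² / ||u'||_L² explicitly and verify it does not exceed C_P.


||u||_L² / ||u'||_L² = 5*sqrt(3)/12 < C_P = 5/(2*π).

u(x) = -7/4·x^2·(5/2 − x)^2, so u'(x) = 7*x*(-8*x^2 + 30*x - 25)/8.
u(x) = -7/4·x^2·(5/2 − x)^2 vanishes at x = 0 and x = 5/2, so u ∈ H^1_0(0, 5/2). Differentiate via the product rule and integrate the resulting polynomials term by term.
  ∫_0^5/2 u² dx = ∫_0^5/2 (49*x^8/16 - 245*x^7/8 + 3675*x^6/32 - 6125*x^5/32 + 30625*x^4/256) dx. Term by term:
    ∫_0^5/2 49*x^8/16 dx = 95703125/73728;  ∫_0^5/2 -245*x^7/8 dx = -95703125/16384;  ∫_0^5/2 3675*x^6/32 dx = 41015625/4096;
    ∫_0^5/2 -6125*x^5/32 dx = -95703125/12288;  ∫_0^5/2 30625*x^4/256 dx = 19140625/8192.
  Sum: 95703125/73728 − 95703125/16384 + 41015625/4096 − 95703125/12288 + 19140625/8192 = 2734375/147456.
  ∫_0^5/2 (u')² dx = ∫_0^5/2 (49*x^6 - 735*x^5/2 + 15925*x^4/16 - 18375*x^3/16 + 30625*x^2/64) dx. Term by term:
    ∫_0^5/2 49*x^6 dx = 546875/128;  ∫_0^5/2 -735*x^5/2 dx = -3828125/256;  ∫_0^5/2 15925*x^4/16 dx = 9953125/512;
    ∫_0^5/2 -18375*x^3/16 dx = -11484375/1024;  ∫_0^5/2 30625*x^2/64 dx = 3828125/1536.
  Sum: 546875/128 − 3828125/256 + 9953125/512 − 11484375/1024 + 3828125/1536 = 109375/3072.
∫_0^5/2 u² dx = 2734375/147456, so ||u||_L² = 625*sqrt(7)/384.
∫_0^5/2 (u')² dx = 109375/3072, so ||u'||_L² = 125*sqrt(21)/96.
Ratio ||u||_L² / ||u'||_L² = 5*sqrt(3)/12.
Sharp Poincaré constant on H^1_0(0, 5/2) is C_P = L/π = 5/(2*π), achieved by sin(2*π/5·x).
A polynomial bump cannot attain the sharp Poincaré constant (only the first sine eigenfunction does), so the ratio is strictly less than C_P, consistent with ||u||_L² ≤ C_P ||u'||_L².


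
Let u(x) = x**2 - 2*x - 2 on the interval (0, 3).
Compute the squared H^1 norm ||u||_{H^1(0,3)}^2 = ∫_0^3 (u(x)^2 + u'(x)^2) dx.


||u||_{H^1}^2 = 138/5

The H^1 norm (squared) on an interval (0, L) is
  ||u||_{H^1}^2 = ∫_0^L u(x)^2 dx + ∫_0^L u'(x)^2 dx.
Compute u'(x) = 2*x - 2.
Then u(x)^2 = x**4 - 4*x**3 + 8*x + 4 and u'(x)^2 = 4*x**2 - 8*x + 4.
Integrate each monomial from 0 to 3 using ∫_0^3 c·x^n dx = c·3^(n+1)/(n+1):
  ∫_0^3 u(x)^2 dx = ∫_0^3 (x^4 - 4*x^3 + 8*x + 4) dx. Term by term:
    ∫_0^3 x^4 dx = 243/5;  ∫_0^3 -4*x^3 dx = -81;  ∫_0^3 8*x dx = 36;
    ∫_0^3 4 dx = 12.
  Sum: 243/5 − 81 + 36 + 12 = 78/5.
  ∫_0^3 u'(x)^2 dx = ∫_0^3 (4*x^2 - 8*x + 4) dx. Term by term:
    ∫_0^3 4*x^2 dx = 36;  ∫_0^3 -8*x dx = -36;  ∫_0^3 4 dx = 12.
  Sum: 36 − 36 + 12 = 12.
Adding: ||u||_{H^1}^2 = 78/5 + 12 = 138/5.


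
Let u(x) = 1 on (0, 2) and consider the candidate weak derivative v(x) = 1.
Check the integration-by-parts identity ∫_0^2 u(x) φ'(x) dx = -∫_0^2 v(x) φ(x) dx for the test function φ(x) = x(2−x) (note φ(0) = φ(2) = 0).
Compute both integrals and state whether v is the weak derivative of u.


LHS = 0, RHS = -4/3. No, v is not the weak derivative of u.

u(x) = 1, classical derivative u'(x) = 0.
φ(x) = x(2−x), so φ'(x) = 2 - 2*x.
Note φ(0) = φ(2) = 0, so the boundary term u·φ vanishes.
LHS = ∫_0^2 u(x) φ'(x) dx = ∫_0^2 (2 - 2*x) dx. Term by term:
  ∫_0^2 -2*x dx = -4;  ∫_0^2 2 dx = 4.
Sum: -4 + 4 = 0.
So LHS = 0.
∫_0^2 v(x) φ(x) dx = ∫_0^2 (-x^2 + 2*x) dx. Term by term:
  ∫_0^2 -x^2 dx = -8/3;  ∫_0^2 2*x dx = 4.
Sum: -8/3 + 4 = 4/3.
So RHS = -∫_0^2 v(x) φ(x) dx = -4/3.
LHS − RHS = 4/3 ≠ 0, so the identity fails.
(For a valid weak derivative the identity must hold for EVERY test function, in particular this one. The failure shows v is NOT the weak derivative of u.)
Correct weak derivative would be u'(x) = 0.


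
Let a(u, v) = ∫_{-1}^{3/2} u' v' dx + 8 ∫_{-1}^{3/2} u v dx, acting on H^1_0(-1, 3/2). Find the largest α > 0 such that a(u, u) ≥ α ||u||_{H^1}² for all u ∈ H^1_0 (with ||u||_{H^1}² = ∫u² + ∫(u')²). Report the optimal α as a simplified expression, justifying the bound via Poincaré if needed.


α = 1

Coercivity of a(·,·) on H^1_0(-1, 3/2) means a(u, u) ≥ α ||u||_{H^1}² for every u ∈ H^1_0.
The interval has length L = 5/2, and Poincaré/coercivity depend only on L. Here a(u, u) = ∫(u')² + (8)·∫u².
Here c = 8 ≥ 1, so a(u,u) = ∫(u')² + c∫u² ≥ ∫(u')² + ∫u² = ||u||_{H^1}², i.e. α = 1 works. No larger α is possible: a(u,u) ≥ α||u||_{H^1}² means (1−α)∫(u')² ≥ (α−c)∫u², and for the modes u_n = sin(nπ(x−x₀)/L) (x₀ the left endpoint) one has ∫u_n²/∫(u_n')² = (L/(nπ))² → 0, so a(u_n,u_n)/||u_n||_{H^1}² → 1. Hence the optimal constant is α = 1.
Therefore α = 1.


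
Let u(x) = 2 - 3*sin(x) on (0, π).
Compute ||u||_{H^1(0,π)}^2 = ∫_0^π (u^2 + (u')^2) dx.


||u||_{H^1(0,π)}^2 = -24 + 13*π

u'(x) = -3*cos(x).
Expand u² and (u')² and integrate term by term on (0, π), using: for integers n ≥ 1, ∫_0^π sin²(nx) dx = ∫_0^π cos²(nx) dx = π/2; for n ≠ n', ∫_0^π sin(nx)sin(n'x) dx = ∫_0^π cos(nx)cos(n'x) dx = 0; and by product-to-sum, ∫_0^π sin(nx)cos(n'x) dx = ½∫_0^π [sin((n+n')x) + sin((n−n')x)] dx, which is 0 when n+n' is even and 2n/(n²−n'²) when n+n' is odd (it need not vanish on (0, π)). For the constant mode: ∫_0^π 1 dx = π, ∫_0^π cos(nx) dx = 0, ∫_0^π sin(nx) dx = (1−(−1)^n)/n.
  u² squared terms: (2)²·∫1 dx = 4·π = 4*π;  (-3)²·∫sin(x)² dx = 9·π/2 = 9*π/2.
  u² cross terms: 2·(2)·(-3)·∫1·sin(x) dx = -12·(2) = -24.
  So ∫_0^π u² dx = 4*π + 9*π/2 − 24 = -24 + 17*π/2.
  (u')² squared terms: (-3)²·∫cos(x)² dx = 9·π/2 = 9*π/2.
  So ∫_0^π (u')² dx = 9*π/2.
||u||_{H^1}^2 = (-24 + 17*π/2) + (9*π/2) = -24 + 13*π.


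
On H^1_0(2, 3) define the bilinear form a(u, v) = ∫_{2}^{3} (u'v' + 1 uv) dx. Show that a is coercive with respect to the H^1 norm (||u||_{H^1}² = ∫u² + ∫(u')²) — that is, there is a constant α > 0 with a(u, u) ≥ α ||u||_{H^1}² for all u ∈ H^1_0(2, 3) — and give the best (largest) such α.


α = 1

Coercivity of a(·,·) on H^1_0(2, 3) means a(u, u) ≥ α ||u||_{H^1}² for every u ∈ H^1_0.
The interval has length L = 1, and Poincaré/coercivity depend only on L. Here a(u, u) = ∫(u')² + (1)·∫u².
Here c = 1 ≥ 1, so a(u,u) = ∫(u')² + c∫u² ≥ ∫(u')² + ∫u² = ||u||_{H^1}², i.e. α = 1 works. No larger α is possible: a(u,u) ≥ α||u||_{H^1}² means (1−α)∫(u')² ≥ (α−c)∫u², and for the modes u_n = sin(nπ(x−x₀)/L) (x₀ the left endpoint) one has ∫u_n²/∫(u_n')² = (L/(nπ))² → 0, so a(u_n,u_n)/||u_n||_{H^1}² → 1. Hence the optimal constant is α = 1.
Therefore α = 1.


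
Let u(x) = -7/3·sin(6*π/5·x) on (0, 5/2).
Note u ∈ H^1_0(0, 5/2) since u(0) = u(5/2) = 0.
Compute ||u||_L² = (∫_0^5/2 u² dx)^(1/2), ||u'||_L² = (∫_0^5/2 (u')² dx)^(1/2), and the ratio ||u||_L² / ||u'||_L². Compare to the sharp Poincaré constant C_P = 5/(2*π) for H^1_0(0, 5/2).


||u||_L² / ||u'||_L² = 5/(6*π) < C_P = 5/(2*π).

u(x) = -7/3·sin(6*π/5·x), so u'(x) = -14*π*cos(6*π*x/5)/5.
Writing u(x) = A·sin(kπx/L) with A = -7/3 and k = 3, use ∫_0^L sin²(kπx/L) dx = L/2 and ∫_0^L cos²(kπx/L) dx = L/2.
u² = 49/9·sin²(6*π/5·x) and (u')² = 196*π^2/25·cos²(6*π/5·x), and each of sin², cos² integrates to L/2 = 5/4 over (0, 5/2).
∫_0^5/2 u² dx = 245/36, so ||u||_L² = 7*sqrt(5)/6.
∫_0^5/2 (u')² dx = 49*π^2/5, so ||u'||_L² = 7*sqrt(5)*π/5.
Ratio ||u||_L² / ||u'||_L² = 5/(6*π).
Sharp Poincaré constant on H^1_0(0, 5/2) is C_P = L/π = 5/(2*π), achieved by sin(2*π/5·x).
This is the k = 3 harmonic; the ratio L/(kπ) is strictly less than C_P = L/π, consistent with the sharp inequality ||u||_L² ≤ C_P ||u'||_L².


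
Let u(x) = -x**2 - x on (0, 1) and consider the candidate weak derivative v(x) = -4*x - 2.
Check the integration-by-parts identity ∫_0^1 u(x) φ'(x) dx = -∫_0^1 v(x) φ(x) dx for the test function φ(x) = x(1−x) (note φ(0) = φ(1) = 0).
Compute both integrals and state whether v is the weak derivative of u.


LHS = 1/3, RHS = 2/3. No, v is not the weak derivative of u.

u(x) = -x**2 - x, classical derivative u'(x) = -2*x - 1.
φ(x) = x(1−x), so φ'(x) = 1 - 2*x.
Note φ(0) = φ(1) = 0, so the boundary term u·φ vanishes.
LHS = ∫_0^1 u(x) φ'(x) dx = ∫_0^1 (2*x^3 + x^2 - x) dx. Term by term:
  ∫_0^1 2*x^3 dx = 1/2;  ∫_0^1 x^2 dx = 1/3;  ∫_0^1 -x dx = -1/2.
Sum: 1/2 + 1/3 − 1/2 = 1/3.
So LHS = 1/3.
∫_0^1 v(x) φ(x) dx = ∫_0^1 (4*x^3 - 2*x^2 - 2*x) dx. Term by term:
  ∫_0^1 4*x^3 dx = 1;  ∫_0^1 -2*x^2 dx = -2/3;  ∫_0^1 -2*x dx = -1.
Sum: 1 − 2/3 − 1 = -2/3.
So RHS = -∫_0^1 v(x) φ(x) dx = 2/3.
LHS − RHS = -1/3 ≠ 0, so the identity fails.
(For a valid weak derivative the identity must hold for EVERY test function, in particular this one. The failure shows v is NOT the weak derivative of u.)
Correct weak derivative would be u'(x) = -2*x - 1.


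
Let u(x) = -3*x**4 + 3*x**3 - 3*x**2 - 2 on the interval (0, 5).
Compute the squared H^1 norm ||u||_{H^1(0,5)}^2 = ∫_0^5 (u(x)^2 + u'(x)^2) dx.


||u||_{H^1}^2 = 70289685/28

The H^1 norm (squared) on an interval (0, L) is
  ||u||_{H^1}^2 = ∫_0^L u(x)^2 dx + ∫_0^L u'(x)^2 dx.
Compute u'(x) = -12*x**3 + 9*x**2 - 6*x.
Then u(x)^2 = 9*x**8 - 18*x**7 + 27*x**6 - 18*x**5 + 21*x**4 - 12*x**3 + 12*x**2 + 4 and u'(x)^2 = 144*x**6 - 216*x**5 + 225*x**4 - 108*x**3 + 36*x**2.
Integrate each monomial from 0 to 5 using ∫_0^5 c·x^n dx = c·5^(n+1)/(n+1):
  ∫_0^5 u(x)^2 dx = ∫_0^5 (9*x^8 - 18*x^7 + 27*x^6 - 18*x^5 + 21*x^4 - 12*x^3 + 12*x^2 + 4) dx. Term by term:
    ∫_0^5 9*x^8 dx = 1953125;  ∫_0^5 -18*x^7 dx = -3515625/4;  ∫_0^5 27*x^6 dx = 2109375/7;
    ∫_0^5 -18*x^5 dx = -46875;  ∫_0^5 21*x^4 dx = 13125;  ∫_0^5 -12*x^3 dx = -1875;
    ∫_0^5 12*x^2 dx = 500;  ∫_0^5 4 dx = 20.
  Sum: 1953125 − 3515625/4 + 2109375/7 − 46875 + 13125 − 1875 + 500 + 20 = 37532685/28.
  ∫_0^5 u'(x)^2 dx = ∫_0^5 (144*x^6 - 216*x^5 + 225*x^4 - 108*x^3 + 36*x^2) dx. Term by term:
    ∫_0^5 144*x^6 dx = 11250000/7;  ∫_0^5 -216*x^5 dx = -562500;  ∫_0^5 225*x^4 dx = 140625;
    ∫_0^5 -108*x^3 dx = -16875;  ∫_0^5 36*x^2 dx = 1500.
  Sum: 11250000/7 − 562500 + 140625 − 16875 + 1500 = 8189250/7.
Adding: ||u||_{H^1}^2 = 37532685/28 + 8189250/7 = 70289685/28.


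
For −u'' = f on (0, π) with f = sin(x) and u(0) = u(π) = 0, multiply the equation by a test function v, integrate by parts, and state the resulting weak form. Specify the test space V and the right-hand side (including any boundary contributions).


V = H^1_0(0, π) (so v(0) = v(π) = 0); weak form: ∫_0^π u'v' dx = ∫_0^π (sin(x)) v dx for all v ∈ V.

Multiply both sides by a test function v and integrate from 0 to π:
  ∫_0^π −u''(x) v(x) dx = ∫_0^π f(x) v(x) dx.
Integrate the LHS by parts once:
  ∫_0^π −u'' v dx = −[u'(x) v(x)]_0^π + ∫_0^π u'(x) v'(x) dx.
Thus ∫_0^π u'(x) v'(x) dx = ∫_0^π f(x) v(x) dx + [u'(x) v(x)]_0^π.
Choose V so that boundary terms are either known or forced to vanish.
u is Dirichlet: u(0) = u(π) = 0. Let V = H^1_0(0, π); then v(0) = v(π) = 0, and [u' v]_0^π = 0.
Weak formulation: find u (satisfying any essential BC) such that ∫_0^π u'(x) v'(x) dx = ∫_0^π f v dx for all v ∈ V.
Substituting f(x) = sin(x), the right-hand side is ∫_0^π (sin(x)) v dx.


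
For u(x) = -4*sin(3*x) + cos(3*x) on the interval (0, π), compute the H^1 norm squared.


||u||_{H^1(0,π)}^2 = 85*π

u'(x) = -3*sin(3*x) - 12*cos(3*x).
Expand u² and (u')² and integrate term by term on (0, π), using: for integers n ≥ 1, ∫_0^π sin²(nx) dx = ∫_0^π cos²(nx) dx = π/2; for n ≠ n', ∫_0^π sin(nx)sin(n'x) dx = ∫_0^π cos(nx)cos(n'x) dx = 0; and by product-to-sum, ∫_0^π sin(nx)cos(n'x) dx = ½∫_0^π [sin((n+n')x) + sin((n−n')x)] dx, which is 0 when n+n' is even and 2n/(n²−n'²) when n+n' is odd (it need not vanish on (0, π)).
  u² squared terms: (-4)²·∫sin(3x)² dx = 16·π/2 = 8*π;  (1)²·∫cos(3x)² dx = 1·π/2 = π/2.
  u² cross terms: 2·(-4)·(1)·∫sin(3x)·cos(3x) dx = -8·(0) = 0.
  So ∫_0^π u² dx = 8*π + π/2 + 0 = 17*π/2.
  (u')² squared terms: (-12)²·∫cos(3x)² dx = 144·π/2 = 72*π;  (-3)²·∫sin(3x)² dx = 9·π/2 = 9*π/2.
  (u')² cross terms: 2·(-12)·(-3)·∫cos(3x)·sin(3x) dx = 72·(0) = 0.
  So ∫_0^π (u')² dx = 72*π + 9*π/2 + 0 = 153*π/2.
||u||_{H^1}^2 = (17*π/2) + (153*π/2) = 85*π.


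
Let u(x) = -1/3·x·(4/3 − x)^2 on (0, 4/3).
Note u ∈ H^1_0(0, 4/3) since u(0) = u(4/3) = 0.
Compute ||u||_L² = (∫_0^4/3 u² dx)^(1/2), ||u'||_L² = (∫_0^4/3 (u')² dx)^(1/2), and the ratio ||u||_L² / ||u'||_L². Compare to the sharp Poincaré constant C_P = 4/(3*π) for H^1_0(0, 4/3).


||u||_L² / ||u'||_L² = 2*sqrt(14)/21 < C_P = 4/(3*π).

u(x) = -1/3·x·(4/3 − x)^2, so u'(x) = (4 - 9*x)*(3*x - 4)/27.
u(x) = -1/3·x·(4/3 − x)^2 vanishes at x = 0 and x = 4/3, so u ∈ H^1_0(0, 4/3). Differentiate via the product rule and integrate the resulting polynomials term by term.
  ∫_0^4/3 u² dx = ∫_0^4/3 (x^6/9 - 16*x^5/27 + 32*x^4/27 - 256*x^3/243 + 256*x^2/729) dx. Term by term:
    ∫_0^4/3 x^6/9 dx = 16384/137781;  ∫_0^4/3 -16*x^5/27 dx = -32768/59049;  ∫_0^4/3 32*x^4/27 dx = 32768/32805;
    ∫_0^4/3 -256*x^3/243 dx = -16384/19683;  ∫_0^4/3 256*x^2/729 dx = 16384/59049.
  Sum: 16384/137781 − 32768/59049 + 32768/32805 − 16384/19683 + 16384/59049 = 16384/2066715.
  ∫_0^4/3 (u')² dx = ∫_0^4/3 (x^4 - 32*x^3/9 + 352*x^2/81 - 512*x/243 + 256/729) dx. Term by term:
    ∫_0^4/3 x^4 dx = 1024/1215;  ∫_0^4/3 -32*x^3/9 dx = -2048/729;  ∫_0^4/3 352*x^2/81 dx = 22528/6561;
    ∫_0^4/3 -512*x/243 dx = -4096/2187;  ∫_0^4/3 256/729 dx = 1024/2187.
  Sum: 1024/1215 − 2048/729 + 22528/6561 − 4096/2187 + 1024/2187 = 2048/32805.
∫_0^4/3 u² dx = 16384/2066715, so ||u||_L² = 128*sqrt(35)/8505.
∫_0^4/3 (u')² dx = 2048/32805, so ||u'||_L² = 32*sqrt(10)/405.
Ratio ||u||_L² / ||u'||_L² = 2*sqrt(14)/21.
Sharp Poincaré constant on H^1_0(0, 4/3) is C_P = L/π = 4/(3*π), achieved by sin(3*π/4·x).
A polynomial bump cannot attain the sharp Poincaré constant (only the first sine eigenfunction does), so the ratio is strictly less than C_P, consistent with ||u||_L² ≤ C_P ||u'||_L².


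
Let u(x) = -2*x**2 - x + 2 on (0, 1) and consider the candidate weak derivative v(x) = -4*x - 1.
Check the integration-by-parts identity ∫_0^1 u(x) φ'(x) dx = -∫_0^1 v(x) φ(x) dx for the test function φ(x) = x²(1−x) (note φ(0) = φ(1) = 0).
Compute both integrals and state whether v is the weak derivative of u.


LHS = 17/60, RHS = 17/60. Yes, v = u' weakly.

u(x) = -2*x**2 - x + 2, classical derivative u'(x) = -4*x - 1.
φ(x) = x²(1−x), so φ'(x) = x*(2 - 3*x).
Note φ(0) = φ(1) = 0, so the boundary term u·φ vanishes.
LHS = ∫_0^1 u(x) φ'(x) dx = ∫_0^1 (6*x^4 - x^3 - 8*x^2 + 4*x) dx. Term by term:
  ∫_0^1 6*x^4 dx = 6/5;  ∫_0^1 -x^3 dx = -1/4;  ∫_0^1 -8*x^2 dx = -8/3;
  ∫_0^1 4*x dx = 2.
Sum: 6/5 − 1/4 − 8/3 + 2 = 17/60.
So LHS = 17/60.
∫_0^1 v(x) φ(x) dx = ∫_0^1 (4*x^4 - 3*x^3 - x^2) dx. Term by term:
  ∫_0^1 4*x^4 dx = 4/5;  ∫_0^1 -3*x^3 dx = -3/4;  ∫_0^1 -x^2 dx = -1/3.
Sum: 4/5 − 3/4 − 1/3 = -17/60.
So RHS = -∫_0^1 v(x) φ(x) dx = 17/60.
LHS = RHS, so the identity holds for this test φ.
Moreover u is smooth here and v(x) = u'(x) = -4*x - 1 pointwise, so the identity holds for every test function. Hence v is the weak derivative of u.


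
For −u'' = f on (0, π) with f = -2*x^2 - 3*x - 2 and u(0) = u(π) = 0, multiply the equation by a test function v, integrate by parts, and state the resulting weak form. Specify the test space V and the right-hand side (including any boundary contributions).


V = H^1_0(0, π) (so v(0) = v(π) = 0); weak form: ∫_0^π u'v' dx = ∫_0^π (-2*x^2 - 3*x - 2) v dx for all v ∈ V.

Multiply both sides by a test function v and integrate from 0 to π:
  ∫_0^π −u''(x) v(x) dx = ∫_0^π f(x) v(x) dx.
Integrate the LHS by parts once:
  ∫_0^π −u'' v dx = −[u'(x) v(x)]_0^π + ∫_0^π u'(x) v'(x) dx.
Thus ∫_0^π u'(x) v'(x) dx = ∫_0^π f(x) v(x) dx + [u'(x) v(x)]_0^π.
Choose V so that boundary terms are either known or forced to vanish.
u is Dirichlet: u(0) = u(π) = 0. Let V = H^1_0(0, π); then v(0) = v(π) = 0, and [u' v]_0^π = 0.
Weak formulation: find u (satisfying any essential BC) such that ∫_0^π u'(x) v'(x) dx = ∫_0^π f v dx for all v ∈ V.
Substituting f(x) = -2*x^2 - 3*x - 2, the right-hand side is ∫_0^π (-2*x^2 - 3*x - 2) v dx.


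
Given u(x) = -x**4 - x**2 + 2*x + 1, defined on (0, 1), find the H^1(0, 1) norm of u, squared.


||u||_{H^1}^2 = 316/63

The H^1 norm (squared) on an interval (0, L) is
  ||u||_{H^1}^2 = ∫_0^L u(x)^2 dx + ∫_0^L u'(x)^2 dx.
Compute u'(x) = -4*x**3 - 2*x + 2.
Then u(x)^2 = x**8 + 2*x**6 - 4*x**5 - x**4 - 4*x**3 + 2*x**2 + 4*x + 1 and u'(x)^2 = 16*x**6 + 16*x**4 - 16*x**3 + 4*x**2 - 8*x + 4.
Integrate each monomial from 0 to 1 using ∫_0^1 c·x^n dx = c·1^(n+1)/(n+1):
  ∫_0^1 u(x)^2 dx = ∫_0^1 (x^8 + 2*x^6 - 4*x^5 - x^4 - 4*x^3 + 2*x^2 + 4*x + 1) dx. Term by term:
    ∫_0^1 x^8 dx = 1/9;  ∫_0^1 2*x^6 dx = 2/7;  ∫_0^1 -4*x^5 dx = -2/3;
    ∫_0^1 -x^4 dx = -1/5;  ∫_0^1 -4*x^3 dx = -1;  ∫_0^1 2*x^2 dx = 2/3;
    ∫_0^1 4*x dx = 2;  ∫_0^1 1 dx = 1.
  Sum: 1/9 + 2/7 − 2/3 − 1/5 − 1 + 2/3 + 2 + 1 = 692/315.
  ∫_0^1 u'(x)^2 dx = ∫_0^1 (16*x^6 + 16*x^4 - 16*x^3 + 4*x^2 - 8*x + 4) dx. Term by term:
    ∫_0^1 16*x^6 dx = 16/7;  ∫_0^1 16*x^4 dx = 16/5;  ∫_0^1 -16*x^3 dx = -4;
    ∫_0^1 4*x^2 dx = 4/3;  ∫_0^1 -8*x dx = -4;  ∫_0^1 4 dx = 4.
  Sum: 16/7 + 16/5 − 4 + 4/3 − 4 + 4 = 296/105.
Adding: ||u||_{H^1}^2 = 692/315 + 296/105 = 316/63.


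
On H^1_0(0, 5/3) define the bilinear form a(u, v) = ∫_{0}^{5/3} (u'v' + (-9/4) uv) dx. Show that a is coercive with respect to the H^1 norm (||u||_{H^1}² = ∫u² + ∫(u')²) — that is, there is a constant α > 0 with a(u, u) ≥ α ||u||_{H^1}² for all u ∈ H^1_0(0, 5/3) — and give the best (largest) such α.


α = 9*(-25 + 4*π^2)/(4*(25 + 9*π^2))

Coercivity of a(·,·) on H^1_0(0, 5/3) means a(u, u) ≥ α ||u||_{H^1}² for every u ∈ H^1_0.
The interval has length L = 5/3, and Poincaré/coercivity depend only on L. Here a(u, u) = ∫(u')² + (-9/4)·∫u².
Here c = -9/4 < 0 with |c| < (π/L)² = 9*π^2/25, so coercivity still holds. The condition a(u,u) ≥ α||u||_{H^1}² reads (1−α)∫(u')² ≥ (α−c)∫u². Any admissible α is ≤ 1 (rapidly oscillating u have ∫u²/∫(u')² → 0), and α = 1 would force 0 ≥ (1−c)∫u², impossible since c < 1; so 1−α > 0. By the sharp Poincaré inequality on H^1_0 of an interval of length L, ∫(u')² ≥ (π/L)²∫u² with equality for the first sine mode sin(π(x−x₀)/L) (x₀ the left endpoint), so the inequality holds for all u iff (1−α)(π/L)² ≥ α − c, i.e. α ≤ ((π/L)² + c)/((π/L)² + 1) = (1 + c(L/π)²)/(1 + (L/π)²). (Direct route, valid since c ≤ 0: Poincaré gives c∫u² ≥ c(L/π)²∫(u')², so a(u,u) ≥ (1 + c(L/π)²)∫(u')², while ||u||_{H^1}² ≤ (1 + (L/π)²)∫(u')²; dividing yields the same α.) With (π/L)² = 9*π^2/25 and c = -9/4, the largest admissible constant is α = ((π/L)² + c)/((π/L)² + 1).
Simplifying, α = 9*(-25 + 4*π^2)/(4*(25 + 9*π^2)).
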